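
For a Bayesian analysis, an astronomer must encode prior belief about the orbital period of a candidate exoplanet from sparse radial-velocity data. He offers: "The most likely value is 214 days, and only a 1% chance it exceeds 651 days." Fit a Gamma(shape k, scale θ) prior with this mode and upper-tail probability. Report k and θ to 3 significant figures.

k ≈ 4.62, θ ≈ 59

Gamma(k,θ) with k>1 has mode (k−1)θ, so θ = 214/(k−1).
Need P(X < 651) = 0.99 with θ tied to k this way. Start at k = 2, θ = 214: P(X<651) ≈ 0.807.
Too low — raise k to concentrate. Iterating converges to k ≈ 4.62.
Then θ = 214/(4.62−1) ≈ 59.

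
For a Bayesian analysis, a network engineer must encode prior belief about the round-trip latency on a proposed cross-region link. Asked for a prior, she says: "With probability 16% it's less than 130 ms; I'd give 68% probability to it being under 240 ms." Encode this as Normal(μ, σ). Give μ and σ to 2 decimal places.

μ = 204.81, σ = 75.23

The p-quantile of Normal(μ,σ) is μ + z_p·σ, with z_{0.16} = -0.9945 and z_{0.68} = 0.4677.
Eliminate σ: μ = (z₂·x₁ − z₁·x₂)/(z₂ − z₁) = (0.4677·130 − (-0.9945)·240)/1.462 = 204.81.
Then σ = (x₂ − x₁)/(z₂ − z₁) = (240 − 130)/1.462 = 75.23.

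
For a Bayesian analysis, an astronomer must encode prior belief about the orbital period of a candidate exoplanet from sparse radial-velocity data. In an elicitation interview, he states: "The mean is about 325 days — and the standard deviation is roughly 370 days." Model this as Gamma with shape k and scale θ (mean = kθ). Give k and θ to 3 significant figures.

k ≈ 0.772, θ ≈ 421

For Gamma(k, scale θ): mean = kθ, variance = kθ², so CV = 1/√k.
CV = SD/mean = 370/325 = 1.138, hence k = 1/CV² = 0.772.
Then θ = mean/k = 325/0.772 = 421.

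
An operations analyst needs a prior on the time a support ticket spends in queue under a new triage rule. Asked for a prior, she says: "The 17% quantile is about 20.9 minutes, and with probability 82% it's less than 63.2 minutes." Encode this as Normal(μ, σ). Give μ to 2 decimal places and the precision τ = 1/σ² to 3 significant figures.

For Normal(μ,σ), the p-quantile is μ + z_p·σ. Here z_{0.17} = -0.9542, z_{0.82} = 0.9154.
So 20.9 = μ − 0.9542σ and 63.2 = μ + 0.9154σ.
Subtracting: σ = (63.2 − 20.9)/(0.9154 − (-0.9542)) = 22.63.
Then μ = 20.9 − (-0.9542)·22.63 = 42.49.
Precision τ = 1/σ² = 1/22.63² = 0.00195.

μ = 42.49, τ = 0.00195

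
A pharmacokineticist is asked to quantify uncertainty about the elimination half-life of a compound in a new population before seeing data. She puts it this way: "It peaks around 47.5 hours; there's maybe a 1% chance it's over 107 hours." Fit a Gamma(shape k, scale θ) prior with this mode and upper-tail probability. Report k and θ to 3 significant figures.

k ≈ 8.28, θ ≈ 6.53

Gamma(k,θ) with k>1 has mode (k−1)θ, so θ = 47.5/(k−1).
Need P(X < 107) = 0.99 with θ tied to k this way. Start at k = 2, θ = 47.5: P(X<107) ≈ 0.658.
Too low — raise k to concentrate. Iterating converges to k ≈ 8.28.
Then θ = 47.5/(8.28−1) ≈ 6.53.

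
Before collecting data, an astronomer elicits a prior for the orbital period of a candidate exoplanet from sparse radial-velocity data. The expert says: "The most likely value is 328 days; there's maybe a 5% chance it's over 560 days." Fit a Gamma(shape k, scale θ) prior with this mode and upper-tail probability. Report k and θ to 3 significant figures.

k ≈ 10.8, θ ≈ 33.6

Gamma(k,θ) with k>1 has mode (k−1)θ, so θ = 328/(k−1).
Need P(X < 560) = 0.95 with θ tied to k this way. Start at k = 2, θ = 328: P(X<560) ≈ 0.509.
Too low — raise k to concentrate. Iterating converges to k ≈ 10.8.
Then θ = 328/(10.8−1) ≈ 33.6.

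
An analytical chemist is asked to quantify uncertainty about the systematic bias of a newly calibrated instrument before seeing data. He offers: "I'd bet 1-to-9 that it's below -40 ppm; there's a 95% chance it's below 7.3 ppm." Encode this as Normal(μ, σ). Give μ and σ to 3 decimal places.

μ = -19.286, σ = 16.163

The p-quantile of Normal(μ,σ) is μ + z_p·σ, with z_{0.1} = -1.282 and z_{0.95} = 1.645.
Eliminate σ: μ = (z₂·x₁ − z₁·x₂)/(z₂ − z₁) = (1.645·-40 − (-1.282)·7.3)/2.926 = -19.286.
Then σ = (x₂ − x₁)/(z₂ − z₁) = (7.3 − -40)/2.926 = 16.163.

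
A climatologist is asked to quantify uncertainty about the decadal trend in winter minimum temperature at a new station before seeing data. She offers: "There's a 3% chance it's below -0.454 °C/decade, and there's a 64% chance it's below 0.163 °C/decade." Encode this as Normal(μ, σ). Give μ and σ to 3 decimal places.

The p-quantile of Normal(μ,σ) is μ + z_p·σ, with z_{0.03} = -1.881 and z_{0.64} = 0.3585.
Eliminate σ: μ = (z₂·x₁ − z₁·x₂)/(z₂ − z₁) = (0.3585·-0.454 − (-1.881)·0.163)/2.239 = 0.064.
Then σ = (x₂ − x₁)/(z₂ − z₁) = (0.163 − -0.454)/2.239 = 0.276.

μ = 0.064, σ = 0.276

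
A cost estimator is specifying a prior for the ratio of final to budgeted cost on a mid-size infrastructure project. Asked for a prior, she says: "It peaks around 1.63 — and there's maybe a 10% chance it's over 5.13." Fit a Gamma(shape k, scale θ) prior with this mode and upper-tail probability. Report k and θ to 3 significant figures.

k ≈ 2.44, θ ≈ 1.13

Gamma(k,θ) with k>1 has mode (k−1)θ, so θ = 1.63/(k−1).
Need P(X < 5.13) = 0.9 with θ tied to k this way. Start at k = 2, θ = 1.63: P(X<5.13) ≈ 0.822.
Too low — raise k to concentrate. Iterating converges to k ≈ 2.44.
Then θ = 1.63/(2.44−1) ≈ 1.13.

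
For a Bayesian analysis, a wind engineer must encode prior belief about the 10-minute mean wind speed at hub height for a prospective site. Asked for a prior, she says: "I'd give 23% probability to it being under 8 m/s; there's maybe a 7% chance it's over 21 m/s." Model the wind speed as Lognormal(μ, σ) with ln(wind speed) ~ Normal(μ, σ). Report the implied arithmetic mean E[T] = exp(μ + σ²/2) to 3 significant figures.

E[T] ≈ 12.1 m/s

If T ~ Lognormal(μ,σ) then ln T ~ Normal(μ,σ), so the p-quantile of ln T is μ + z_p·σ.
ln(8) = 2.079 and ln(21) = 3.045; z_{0.23} = -0.7388, z_{0.93} = 1.476.
σ = (3.045 − 2.079)/(1.476 − (-0.7388)) = 0.436.
μ = 2.079 − (-0.7388)·0.436 = 2.401.
E[T] = exp(μ + σ²/2) = exp(2.401 + 0.0949) = 12.1 m/s.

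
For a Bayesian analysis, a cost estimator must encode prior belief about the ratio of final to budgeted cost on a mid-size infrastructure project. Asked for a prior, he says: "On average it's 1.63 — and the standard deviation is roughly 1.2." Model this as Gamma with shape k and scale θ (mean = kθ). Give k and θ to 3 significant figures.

For Gamma(k, scale θ): mean = kθ, variance = kθ², so CV = 1/√k.
CV = SD/mean = 1.2/1.63 = 0.7362, hence k = 1/CV² = 1.85.
Then θ = mean/k = 1.63/1.85 = 0.883.

k ≈ 1.85, θ ≈ 0.883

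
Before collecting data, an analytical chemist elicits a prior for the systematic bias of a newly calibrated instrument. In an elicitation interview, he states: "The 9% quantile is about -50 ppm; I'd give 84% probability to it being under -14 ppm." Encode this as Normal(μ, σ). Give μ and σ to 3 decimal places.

The p-quantile of Normal(μ,σ) is μ + z_p·σ, with z_{0.09} = -1.341 and z_{0.84} = 0.9945.
Eliminate σ: μ = (z₂·x₁ − z₁·x₂)/(z₂ − z₁) = (0.9945·-50 − (-1.341)·-14)/2.335 = -29.331.
Then σ = (x₂ − x₁)/(z₂ − z₁) = (-14 − -50)/2.335 = 15.416.

μ = -29.331, σ = 15.416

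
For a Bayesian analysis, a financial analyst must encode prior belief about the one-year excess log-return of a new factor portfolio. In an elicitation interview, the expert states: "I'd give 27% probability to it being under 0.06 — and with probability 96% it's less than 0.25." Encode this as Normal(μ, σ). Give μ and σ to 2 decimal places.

μ = 0.11, σ = 0.08

The p-quantile of Normal(μ,σ) is μ + z_p·σ, with z_{0.27} = -0.6128 and z_{0.96} = 1.751.
Eliminate σ: μ = (z₂·x₁ − z₁·x₂)/(z₂ − z₁) = (1.751·0.06 − (-0.6128)·0.25)/2.363 = 0.11.
Then σ = (x₂ − x₁)/(z₂ − z₁) = (0.25 − 0.06)/2.363 = 0.08.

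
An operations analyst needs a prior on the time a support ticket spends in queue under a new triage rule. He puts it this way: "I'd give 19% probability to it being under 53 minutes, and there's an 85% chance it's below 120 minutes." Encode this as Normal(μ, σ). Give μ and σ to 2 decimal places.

μ = 83.73, σ = 35.00

The p-quantile of Normal(μ,σ) is μ + z_p·σ, with z_{0.19} = -0.8779 and z_{0.85} = 1.036.
Eliminate σ: μ = (z₂·x₁ − z₁·x₂)/(z₂ − z₁) = (1.036·53 − (-0.8779)·120)/1.914 = 83.73.
Then σ = (x₂ − x₁)/(z₂ − z₁) = (120 − 53)/1.914 = 35.00.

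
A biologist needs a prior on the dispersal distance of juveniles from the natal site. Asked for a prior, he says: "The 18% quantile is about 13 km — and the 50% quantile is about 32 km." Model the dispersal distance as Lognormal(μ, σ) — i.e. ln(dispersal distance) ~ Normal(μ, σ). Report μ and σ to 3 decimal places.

If T ~ Lognormal(μ,σ) then ln T ~ Normal(μ,σ), so the p-quantile of ln T is μ + z_p·σ.
ln(13) = 2.565 and ln(32) = 3.466; z_{0.18} = -0.9154, z_{0.5} = 0.
σ = (3.466 − 2.565)/(0 − (-0.9154)) = 0.984.
μ = 2.565 − (-0.9154)·0.984 = 3.466.

μ ≈ 3.466, σ ≈ 0.984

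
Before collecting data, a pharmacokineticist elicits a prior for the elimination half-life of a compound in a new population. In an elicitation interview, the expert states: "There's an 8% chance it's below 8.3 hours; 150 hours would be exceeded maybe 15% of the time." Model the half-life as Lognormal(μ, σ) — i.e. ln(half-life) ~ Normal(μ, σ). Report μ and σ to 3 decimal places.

μ ≈ 3.782, σ ≈ 1.185

If T ~ Lognormal(μ,σ) then ln T ~ Normal(μ,σ), so the p-quantile of ln T is μ + z_p·σ.
ln(8.3) = 2.116 and ln(150) = 5.011; z_{0.08} = -1.405, z_{0.85} = 1.036.
σ = (5.011 − 2.116)/(1.036 − (-1.405)) = 1.185.
μ = 2.116 − (-1.405)·1.185 = 3.782.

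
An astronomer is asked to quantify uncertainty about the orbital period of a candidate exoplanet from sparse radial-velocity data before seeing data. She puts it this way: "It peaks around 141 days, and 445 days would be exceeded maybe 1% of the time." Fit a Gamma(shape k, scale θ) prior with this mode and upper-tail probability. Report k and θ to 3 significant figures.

k ≈ 4.37, θ ≈ 41.9

Gamma(k,θ) with k>1 has mode (k−1)θ, so θ = 141/(k−1).
Need P(X < 445) = 0.99 with θ tied to k this way. Start at k = 2, θ = 141: P(X<445) ≈ 0.823.
Too low — raise k to concentrate. Iterating converges to k ≈ 4.37.
Then θ = 141/(4.37−1) ≈ 41.9.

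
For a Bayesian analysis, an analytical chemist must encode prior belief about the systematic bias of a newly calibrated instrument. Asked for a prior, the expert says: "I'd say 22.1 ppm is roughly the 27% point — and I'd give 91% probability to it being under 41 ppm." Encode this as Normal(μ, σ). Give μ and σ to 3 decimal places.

μ = 28.029, σ = 9.675

The p-quantile of Normal(μ,σ) is μ + z_p·σ, with z_{0.27} = -0.6128 and z_{0.91} = 1.341.
Eliminate σ: μ = (z₂·x₁ − z₁·x₂)/(z₂ − z₁) = (1.341·22.1 − (-0.6128)·41)/1.954 = 28.029.
Then σ = (x₂ − x₁)/(z₂ − z₁) = (41 − 22.1)/1.954 = 9.675.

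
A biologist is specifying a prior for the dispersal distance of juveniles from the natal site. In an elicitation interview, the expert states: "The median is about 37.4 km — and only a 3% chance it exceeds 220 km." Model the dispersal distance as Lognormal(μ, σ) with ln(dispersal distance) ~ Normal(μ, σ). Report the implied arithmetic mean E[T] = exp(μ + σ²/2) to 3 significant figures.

If T ~ Lognormal(μ,σ) then ln T ~ Normal(μ,σ), so the p-quantile of ln T is μ + z_p·σ.
ln(37.4) = 3.622 and ln(220) = 5.394; z_{0.5} = 0, z_{0.97} = 1.881.
σ = (5.394 − 3.622)/(1.881 − (0)) = 0.942.
μ = 3.622 − (0)·0.942 = 3.622.
E[T] = exp(μ + σ²/2) = exp(3.622 + 0.4438) = 58.3 km.

E[T] ≈ 58.3 km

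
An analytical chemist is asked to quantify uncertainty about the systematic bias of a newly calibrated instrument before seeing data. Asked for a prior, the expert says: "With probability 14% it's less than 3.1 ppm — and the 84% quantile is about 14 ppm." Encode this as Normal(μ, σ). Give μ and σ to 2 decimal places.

μ = 8.78, σ = 5.25

For Normal(μ,σ), the p-quantile is μ + z_p·σ. Here z_{0.14} = -1.08, z_{0.84} = 0.9945.
So 3.1 = μ − 1.08σ and 14 = μ + 0.9945σ.
Subtracting: σ = (14 − 3.1)/(0.9945 − (-1.08)) = 5.25.
Then μ = 3.1 − (-1.08)·5.25 = 8.78.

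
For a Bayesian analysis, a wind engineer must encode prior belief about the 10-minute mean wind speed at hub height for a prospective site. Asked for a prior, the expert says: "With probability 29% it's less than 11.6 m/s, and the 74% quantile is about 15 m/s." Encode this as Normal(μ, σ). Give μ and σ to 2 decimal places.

μ = 13.17, σ = 2.84

The p-quantile of Normal(μ,σ) is μ + z_p·σ, with z_{0.29} = -0.5534 and z_{0.74} = 0.6433.
Eliminate σ: μ = (z₂·x₁ − z₁·x₂)/(z₂ − z₁) = (0.6433·11.6 − (-0.5534)·15)/1.197 = 13.17.
Then σ = (x₂ − x₁)/(z₂ − z₁) = (15 − 11.6)/1.197 = 2.84.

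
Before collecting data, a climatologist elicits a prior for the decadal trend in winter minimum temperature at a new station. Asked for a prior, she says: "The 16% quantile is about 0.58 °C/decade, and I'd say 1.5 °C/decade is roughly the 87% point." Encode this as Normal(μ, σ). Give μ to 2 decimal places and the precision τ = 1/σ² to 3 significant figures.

μ = 1.01, τ = 5.31

For Normal(μ,σ), the p-quantile is μ + z_p·σ. Here z_{0.16} = -0.9945, z_{0.87} = 1.126.
So 0.58 = μ − 0.9945σ and 1.5 = μ + 1.126σ.
Subtracting: σ = (1.5 − 0.58)/(1.126 − (-0.9945)) = 0.43.
Then μ = 0.58 − (-0.9945)·0.43 = 1.01.
Precision τ = 1/σ² = 1/0.4338² = 5.31.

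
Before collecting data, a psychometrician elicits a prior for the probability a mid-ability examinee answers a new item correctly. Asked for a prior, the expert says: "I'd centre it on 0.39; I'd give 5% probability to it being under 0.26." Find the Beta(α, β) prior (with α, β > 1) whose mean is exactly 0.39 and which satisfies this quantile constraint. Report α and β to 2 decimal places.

With mean 0.39 fixed, write α = 0.39s, β = 0.61s where s = α+β.
Need P(θ < 0.26) = 0.05 under Beta(0.39s, 0.61s). Normal approximation: (q−m)/√(m(1−m)/s) ≈ z_{0.05} = -1.64, so s ≈ 0.39·0.61·(-1.64)²/(0.26−0.39)² = 38.1.
At s = 38.1: P(θ<0.26) ≈ 0.043. Adjusting to match 0.05 gives s ≈ 35.13.
So α = 0.39·35.13 ≈ 13.70, β = 0.61·35.13 ≈ 21.43.

α ≈ 13.70, β ≈ 21.43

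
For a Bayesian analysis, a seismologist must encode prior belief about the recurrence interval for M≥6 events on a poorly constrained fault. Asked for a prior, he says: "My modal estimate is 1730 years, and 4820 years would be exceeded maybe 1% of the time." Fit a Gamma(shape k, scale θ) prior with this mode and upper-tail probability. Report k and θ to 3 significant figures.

Gamma(k,θ) with k>1 has mode (k−1)θ, so θ = 1730/(k−1).
Need P(X < 4820) = 0.99 with θ tied to k this way. Start at k = 2, θ = 1730: P(X<4820) ≈ 0.767.
Too low — raise k to concentrate. Iterating converges to k ≈ 5.36.
Then θ = 1730/(5.36−1) ≈ 397.

k ≈ 5.36, θ ≈ 397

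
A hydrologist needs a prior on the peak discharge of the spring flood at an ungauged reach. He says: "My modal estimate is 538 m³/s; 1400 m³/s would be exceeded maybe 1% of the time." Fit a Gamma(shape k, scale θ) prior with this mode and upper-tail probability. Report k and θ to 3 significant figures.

k ≈ 6.09, θ ≈ 106

Gamma(k,θ) with k>1 has mode (k−1)θ, so θ = 538/(k−1).
Need P(X < 1400) = 0.99 with θ tied to k this way. Start at k = 2, θ = 538: P(X<1400) ≈ 0.733.
Too low — raise k to concentrate. Iterating converges to k ≈ 6.09.
Then θ = 538/(6.09−1) ≈ 106.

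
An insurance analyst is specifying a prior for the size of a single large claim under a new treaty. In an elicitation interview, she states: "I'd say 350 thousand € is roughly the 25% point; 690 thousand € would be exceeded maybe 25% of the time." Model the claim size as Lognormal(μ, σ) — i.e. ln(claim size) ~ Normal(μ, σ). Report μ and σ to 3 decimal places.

If T ~ Lognormal(μ,σ) then ln T ~ Normal(μ,σ), so the p-quantile of ln T is μ + z_p·σ.
ln(350) = 5.858 and ln(690) = 6.537; z_{0.25} = -0.6745, z_{0.75} = 0.6745.
σ = (6.537 − 5.858)/(0.6745 − (-0.6745)) = 0.503.
μ = 5.858 − (-0.6745)·0.503 = 6.197.

μ ≈ 6.197, σ ≈ 0.503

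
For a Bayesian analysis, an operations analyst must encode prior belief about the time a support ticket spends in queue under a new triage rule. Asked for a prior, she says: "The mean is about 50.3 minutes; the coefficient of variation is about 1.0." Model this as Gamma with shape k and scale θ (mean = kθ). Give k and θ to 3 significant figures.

k ≈ 1, θ ≈ 50.3

For Gamma(k, scale θ): mean = kθ, variance = kθ², so CV = 1/√k.
CV = 1.0, hence k = 1/CV² = 1.
Then θ = mean/k = 50.3/1 = 50.3.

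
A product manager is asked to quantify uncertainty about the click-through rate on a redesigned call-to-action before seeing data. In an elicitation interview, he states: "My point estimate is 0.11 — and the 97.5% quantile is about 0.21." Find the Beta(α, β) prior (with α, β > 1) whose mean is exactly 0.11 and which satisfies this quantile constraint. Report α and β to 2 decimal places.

With mean 0.11 fixed, write α = 0.11s, β = 0.89s where s = α+β.
Need P(θ < 0.21) = 0.975 under Beta(0.11s, 0.89s). Normal approximation: (q−m)/√(m(1−m)/s) ≈ z_{0.975} = 1.96, so s ≈ 0.11·0.89·(1.96)²/(0.21−0.11)² = 37.6.
At s = 37.6: P(θ<0.21) ≈ 0.959. Adjusting to match 0.975 gives s ≈ 49.34.
So α = 0.11·49.34 ≈ 5.43, β = 0.89·49.34 ≈ 43.91.

α ≈ 5.43, β ≈ 43.91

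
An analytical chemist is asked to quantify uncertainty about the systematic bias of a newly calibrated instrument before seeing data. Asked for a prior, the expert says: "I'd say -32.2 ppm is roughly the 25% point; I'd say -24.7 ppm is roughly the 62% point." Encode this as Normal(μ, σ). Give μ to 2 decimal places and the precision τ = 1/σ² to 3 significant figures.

The p-quantile of Normal(μ,σ) is μ + z_p·σ, with z_{0.25} = -0.6745 and z_{0.62} = 0.3055.
Eliminate σ: μ = (z₂·x₁ − z₁·x₂)/(z₂ − z₁) = (0.3055·-32.2 − (-0.6745)·-24.7)/0.98 = -27.04.
Then σ = (x₂ − x₁)/(z₂ − z₁) = (-24.7 − -32.2)/0.98 = 7.65.
Precision τ = 1/σ² = 1/7.653² = 0.0171.

μ = -27.04, τ = 0.0171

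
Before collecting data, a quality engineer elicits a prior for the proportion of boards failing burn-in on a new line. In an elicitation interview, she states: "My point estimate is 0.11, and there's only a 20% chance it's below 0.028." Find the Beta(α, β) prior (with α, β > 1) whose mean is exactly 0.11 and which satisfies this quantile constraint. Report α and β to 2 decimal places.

With mean 0.11 fixed, write α = 0.11s, β = 0.89s where s = α+β.
Need P(θ < 0.028) = 0.2 under Beta(0.11s, 0.89s). Normal approximation: (q−m)/√(m(1−m)/s) ≈ z_{0.2} = -0.842, so s ≈ 0.11·0.89·(-0.842)²/(0.028−0.11)² = 10.3.
At s = 10.3: P(θ<0.028) ≈ 0.180. Adjusting to match 0.2 gives s ≈ 9.33.
So α = 0.11·9.33 ≈ 1.03, β = 0.89·9.33 ≈ 8.30.

α ≈ 1.03, β ≈ 8.30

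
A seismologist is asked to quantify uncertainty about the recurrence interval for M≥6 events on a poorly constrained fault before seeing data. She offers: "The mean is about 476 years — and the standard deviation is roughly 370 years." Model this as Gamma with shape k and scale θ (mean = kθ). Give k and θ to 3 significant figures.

For Gamma(k, scale θ): mean = kθ, variance = kθ², so CV = 1/√k.
CV = SD/mean = 370/476 = 0.7773, hence k = 1/CV² = 1.66.
Then θ = mean/k = 476/1.66 = 288.

k ≈ 1.66, θ ≈ 288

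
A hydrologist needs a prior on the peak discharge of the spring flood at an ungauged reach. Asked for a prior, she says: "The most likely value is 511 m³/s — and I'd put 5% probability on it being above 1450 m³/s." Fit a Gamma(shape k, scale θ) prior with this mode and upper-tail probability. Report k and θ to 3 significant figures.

Gamma(k,θ) with k>1 has mode (k−1)θ, so θ = 511/(k−1).
Need P(X < 1450) = 0.95 with θ tied to k this way. Start at k = 2, θ = 511: P(X<1450) ≈ 0.775.
Too low — raise k to concentrate. Iterating converges to k ≈ 3.46.
Then θ = 511/(3.46−1) ≈ 208.

k ≈ 3.46, θ ≈ 208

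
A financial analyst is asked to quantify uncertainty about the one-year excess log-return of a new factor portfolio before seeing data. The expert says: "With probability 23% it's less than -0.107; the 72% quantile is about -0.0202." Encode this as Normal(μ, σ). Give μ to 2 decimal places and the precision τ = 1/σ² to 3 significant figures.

μ = -0.06, τ = 232

For Normal(μ,σ), the p-quantile is μ + z_p·σ. Here z_{0.23} = -0.7388, z_{0.72} = 0.5828.
So -0.107 = μ − 0.7388σ and -0.0202 = μ + 0.5828σ.
Subtracting: σ = (-0.0202 − -0.107)/(0.5828 − (-0.7388)) = 0.07.
Then μ = -0.107 − (-0.7388)·0.07 = -0.06.
Precision τ = 1/σ² = 1/0.06567² = 232.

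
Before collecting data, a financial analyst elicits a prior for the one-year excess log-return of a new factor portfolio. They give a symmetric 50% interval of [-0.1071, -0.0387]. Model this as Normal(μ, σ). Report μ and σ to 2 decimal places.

μ = -0.07, σ = 0.05

A symmetric 50% interval runs μ ± z·σ with z = 0.6745.
Half-width = 0.0342, so σ = 0.0342/0.6745 = 0.05.
μ is the interval midpoint, -0.07.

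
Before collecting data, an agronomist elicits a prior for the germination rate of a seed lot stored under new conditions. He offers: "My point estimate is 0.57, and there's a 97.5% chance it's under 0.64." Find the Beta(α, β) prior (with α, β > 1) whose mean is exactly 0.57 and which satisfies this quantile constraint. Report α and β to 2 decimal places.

α ≈ 106.52, β ≈ 80.35

With mean 0.57 fixed, write α = 0.57s, β = 0.43s where s = α+β.
Need P(θ < 0.64) = 0.975 under Beta(0.57s, 0.43s). Normal approximation: (q−m)/√(m(1−m)/s) ≈ z_{0.975} = 1.96, so s ≈ 0.57·0.43·(1.96)²/(0.64−0.57)² = 192.2.
At s = 192.2: P(θ<0.64) ≈ 0.977. Adjusting to match 0.975 gives s ≈ 186.87.
So α = 0.57·186.87 ≈ 106.52, β = 0.43·186.87 ≈ 80.35.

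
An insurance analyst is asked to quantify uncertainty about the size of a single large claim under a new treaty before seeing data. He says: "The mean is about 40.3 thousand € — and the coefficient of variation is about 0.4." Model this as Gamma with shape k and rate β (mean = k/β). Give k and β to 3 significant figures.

For Gamma(k, rate β): mean = k/β, variance = k/β², so CV = 1/√k.
CV = 0.4, hence k = 1/CV² = 6.25.
Then β = k/mean = 6.25/40.3 = 0.155.

k ≈ 6.25, β ≈ 0.155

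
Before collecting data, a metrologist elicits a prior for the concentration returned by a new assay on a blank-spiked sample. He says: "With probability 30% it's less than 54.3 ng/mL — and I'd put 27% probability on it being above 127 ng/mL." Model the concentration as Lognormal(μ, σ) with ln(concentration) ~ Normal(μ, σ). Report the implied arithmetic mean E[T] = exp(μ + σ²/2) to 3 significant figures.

If T ~ Lognormal(μ,σ) then ln T ~ Normal(μ,σ), so the p-quantile of ln T is μ + z_p·σ.
ln(54.3) = 3.995 and ln(127) = 4.844; z_{0.3} = -0.5244, z_{0.73} = 0.6128.
σ = (4.844 − 3.995)/(0.6128 − (-0.5244)) = 0.747.
μ = 3.995 − (-0.5244)·0.747 = 4.386.
E[T] = exp(μ + σ²/2) = exp(4.386 + 0.2791) = 106 ng/mL.

E[T] ≈ 106 ng/mL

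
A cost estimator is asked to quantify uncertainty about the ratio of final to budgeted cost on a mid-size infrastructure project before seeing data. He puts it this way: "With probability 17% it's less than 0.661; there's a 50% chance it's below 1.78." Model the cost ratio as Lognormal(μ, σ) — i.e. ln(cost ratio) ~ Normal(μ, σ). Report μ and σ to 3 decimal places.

If T ~ Lognormal(μ,σ) then ln T ~ Normal(μ,σ), so the p-quantile of ln T is μ + z_p·σ.
ln(0.661) = -0.414 and ln(1.78) = 0.5766; z_{0.17} = -0.9542, z_{0.5} = 0.
σ = (0.5766 − -0.414)/(0 − (-0.9542)) = 1.038.
μ = -0.414 − (-0.9542)·1.038 = 0.577.

μ ≈ 0.577, σ ≈ 1.038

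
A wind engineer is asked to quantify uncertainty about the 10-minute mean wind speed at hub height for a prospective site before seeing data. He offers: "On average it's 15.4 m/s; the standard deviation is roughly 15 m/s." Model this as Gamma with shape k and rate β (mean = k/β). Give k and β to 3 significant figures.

k ≈ 1.05, β ≈ 0.0684

For Gamma(k, rate β): mean = k/β, variance = k/β², so CV = 1/√k.
CV = SD/mean = 15/15.4 = 0.974, hence k = 1/CV² = 1.05.
Then β = k/mean = 1.05/15.4 = 0.0684.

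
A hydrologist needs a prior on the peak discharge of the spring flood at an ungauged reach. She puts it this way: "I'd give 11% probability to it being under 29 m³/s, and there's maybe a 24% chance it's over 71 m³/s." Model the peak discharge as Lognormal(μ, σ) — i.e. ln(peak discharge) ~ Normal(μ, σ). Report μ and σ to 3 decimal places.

μ ≈ 3.935, σ ≈ 0.463

If T ~ Lognormal(μ,σ) then ln T ~ Normal(μ,σ), so the p-quantile of ln T is μ + z_p·σ.
ln(29) = 3.367 and ln(71) = 4.263; z_{0.11} = -1.227, z_{0.76} = 0.7063.
σ = (4.263 − 3.367)/(0.7063 − (-1.227)) = 0.463.
μ = 3.367 − (-1.227)·0.463 = 3.935.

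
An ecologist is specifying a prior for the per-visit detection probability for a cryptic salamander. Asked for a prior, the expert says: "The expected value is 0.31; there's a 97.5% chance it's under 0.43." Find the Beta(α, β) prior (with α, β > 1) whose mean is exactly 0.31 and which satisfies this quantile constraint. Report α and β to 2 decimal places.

α ≈ 19.06, β ≈ 42.43

With mean 0.31 fixed, write α = 0.31s, β = 0.69s where s = α+β.
Need P(θ < 0.43) = 0.975 under Beta(0.31s, 0.69s). Normal approximation: (q−m)/√(m(1−m)/s) ≈ z_{0.975} = 1.96, so s ≈ 0.31·0.69·(1.96)²/(0.43−0.31)² = 57.1.
At s = 57.1: P(θ<0.43) ≈ 0.971. Adjusting to match 0.975 gives s ≈ 61.50.
So α = 0.31·61.50 ≈ 19.06, β = 0.69·61.50 ≈ 42.43.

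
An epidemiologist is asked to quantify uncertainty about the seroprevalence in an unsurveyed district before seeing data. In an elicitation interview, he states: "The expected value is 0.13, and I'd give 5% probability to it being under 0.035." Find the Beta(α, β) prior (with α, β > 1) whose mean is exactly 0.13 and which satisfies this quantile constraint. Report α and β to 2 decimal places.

α ≈ 2.72, β ≈ 18.23

With mean 0.13 fixed, write α = 0.13s, β = 0.87s where s = α+β.
Need P(θ < 0.035) = 0.05 under Beta(0.13s, 0.87s). Normal approximation: (q−m)/√(m(1−m)/s) ≈ z_{0.05} = -1.64, so s ≈ 0.13·0.87·(-1.64)²/(0.035−0.13)² = 33.9.
At s = 33.9: P(θ<0.035) ≈ 0.014. Adjusting to match 0.05 gives s ≈ 20.96.
So α = 0.13·20.96 ≈ 2.72, β = 0.87·20.96 ≈ 18.23.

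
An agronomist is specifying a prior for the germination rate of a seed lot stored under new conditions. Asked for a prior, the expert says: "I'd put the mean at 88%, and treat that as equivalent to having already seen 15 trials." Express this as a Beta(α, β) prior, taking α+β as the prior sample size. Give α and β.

Under the effective-sample-size interpretation, Beta(α, β) has prior mean α/(α+β) and prior sample size α+β.
So α+β = 15 and α/(α+β) = 0.88, giving α = 0.88·15 = 13.2 and β = 15 − 13.2 = 1.8.

α = 13.2, β = 1.8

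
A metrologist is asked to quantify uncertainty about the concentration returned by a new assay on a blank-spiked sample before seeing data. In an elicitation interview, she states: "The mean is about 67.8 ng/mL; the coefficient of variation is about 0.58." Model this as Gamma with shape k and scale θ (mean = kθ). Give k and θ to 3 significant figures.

k ≈ 2.97, θ ≈ 22.8

For Gamma(k, scale θ): mean = kθ, variance = kθ², so CV = 1/√k.
CV = 0.58, hence k = 1/CV² = 2.97.
Then θ = mean/k = 67.8/2.97 = 22.8.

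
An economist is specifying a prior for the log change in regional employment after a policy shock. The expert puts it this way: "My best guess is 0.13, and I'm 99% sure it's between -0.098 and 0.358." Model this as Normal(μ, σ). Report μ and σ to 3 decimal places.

A symmetric 99% interval runs μ ± z·σ with z = 2.576.
Half-width = 0.228, so σ = 0.228/2.576 = 0.089.
μ is the stated best guess, 0.130.

μ = 0.130, σ = 0.089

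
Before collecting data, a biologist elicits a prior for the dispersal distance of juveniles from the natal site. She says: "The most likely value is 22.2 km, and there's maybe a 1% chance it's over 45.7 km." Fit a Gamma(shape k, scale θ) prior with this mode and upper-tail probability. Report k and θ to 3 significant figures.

Gamma(k,θ) with k>1 has mode (k−1)θ, so θ = 22.2/(k−1).
Need P(X < 45.7) = 0.99 with θ tied to k this way. Start at k = 2, θ = 22.2: P(X<45.7) ≈ 0.610.
Too low — raise k to concentrate. Iterating converges to k ≈ 10.4.
Then θ = 22.2/(10.4−1) ≈ 2.37.

k ≈ 10.4, θ ≈ 2.37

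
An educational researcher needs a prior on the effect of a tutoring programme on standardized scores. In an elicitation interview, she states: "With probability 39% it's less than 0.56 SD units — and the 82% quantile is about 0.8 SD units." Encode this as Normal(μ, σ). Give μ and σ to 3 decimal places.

For Normal(μ,σ), the p-quantile is μ + z_p·σ. Here z_{0.39} = -0.2793, z_{0.82} = 0.9154.
So 0.56 = μ − 0.2793σ and 0.8 = μ + 0.9154σ.
Subtracting: σ = (0.8 − 0.56)/(0.9154 − (-0.2793)) = 0.201.
Then μ = 0.56 − (-0.2793)·0.201 = 0.616.

μ = 0.616, σ = 0.201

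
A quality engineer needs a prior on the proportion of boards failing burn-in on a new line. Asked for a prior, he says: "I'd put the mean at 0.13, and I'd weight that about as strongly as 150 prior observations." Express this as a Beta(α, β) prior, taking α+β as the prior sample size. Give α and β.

Under the effective-sample-size interpretation, Beta(α, β) has prior mean α/(α+β) and prior sample size α+β.
So α+β = 150 and α/(α+β) = 0.13, giving α = 0.13·150 = 19.5 and β = 150 − 19.5 = 130.5.

α = 19.5, β = 130.5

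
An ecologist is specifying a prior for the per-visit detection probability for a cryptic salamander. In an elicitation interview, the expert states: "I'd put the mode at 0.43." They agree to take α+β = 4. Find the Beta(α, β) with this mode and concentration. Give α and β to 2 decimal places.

α = 1.86, β = 2.14

For α,β > 1 the Beta mode is (α−1)/(α+β−2). With α+β = 4, the mode is (α−1)/2.
Set (α−1)/2 = 0.43 → α = 1 + 0.43·2 = 1.86.
β = 4 − α = 2.14.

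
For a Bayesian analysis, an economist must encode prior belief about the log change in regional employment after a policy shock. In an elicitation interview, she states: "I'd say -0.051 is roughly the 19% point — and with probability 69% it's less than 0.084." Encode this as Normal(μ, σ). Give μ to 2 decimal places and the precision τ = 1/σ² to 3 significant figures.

μ = 0.04, τ = 104

For Normal(μ,σ), the p-quantile is μ + z_p·σ. Here z_{0.19} = -0.8779, z_{0.69} = 0.4959.
So -0.051 = μ − 0.8779σ and 0.084 = μ + 0.4959σ.
Subtracting: σ = (0.084 − -0.051)/(0.4959 − (-0.8779)) = 0.10.
Then μ = -0.051 − (-0.8779)·0.10 = 0.04.
Precision τ = 1/σ² = 1/0.09827² = 104.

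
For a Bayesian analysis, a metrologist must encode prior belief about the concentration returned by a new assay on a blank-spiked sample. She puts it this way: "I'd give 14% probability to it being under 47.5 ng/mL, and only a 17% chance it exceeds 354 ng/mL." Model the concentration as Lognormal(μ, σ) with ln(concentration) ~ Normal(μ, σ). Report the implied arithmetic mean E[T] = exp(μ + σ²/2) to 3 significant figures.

E[T] ≈ 225 ng/mL

If T ~ Lognormal(μ,σ) then ln T ~ Normal(μ,σ), so the p-quantile of ln T is μ + z_p·σ.
ln(47.5) = 3.861 and ln(354) = 5.869; z_{0.14} = -1.08, z_{0.83} = 0.9542.
σ = (5.869 − 3.861)/(0.9542 − (-1.08)) = 0.987.
μ = 3.861 − (-1.08)·0.987 = 4.927.
E[T] = exp(μ + σ²/2) = exp(4.927 + 0.4873) = 225 ng/mL.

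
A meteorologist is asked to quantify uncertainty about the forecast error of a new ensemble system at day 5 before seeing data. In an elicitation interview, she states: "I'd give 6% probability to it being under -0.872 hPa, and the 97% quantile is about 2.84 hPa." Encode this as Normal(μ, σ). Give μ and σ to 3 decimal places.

μ = 0.808, σ = 1.080

For Normal(μ,σ), the p-quantile is μ + z_p·σ. Here z_{0.06} = -1.555, z_{0.97} = 1.881.
So -0.872 = μ − 1.555σ and 2.84 = μ + 1.881σ.
Subtracting: σ = (2.84 − -0.872)/(1.881 − (-1.555)) = 1.080.
Then μ = -0.872 − (-1.555)·1.080 = 0.808.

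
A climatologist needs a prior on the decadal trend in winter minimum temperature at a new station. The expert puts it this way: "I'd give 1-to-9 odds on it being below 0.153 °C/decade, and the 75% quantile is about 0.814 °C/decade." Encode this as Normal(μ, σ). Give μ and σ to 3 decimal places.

The p-quantile of Normal(μ,σ) is μ + z_p·σ, with z_{0.1} = -1.282 and z_{0.75} = 0.6745.
Eliminate σ: μ = (z₂·x₁ − z₁·x₂)/(z₂ − z₁) = (0.6745·0.153 − (-1.282)·0.814)/1.956 = 0.586.
Then σ = (x₂ − x₁)/(z₂ − z₁) = (0.814 − 0.153)/1.956 = 0.338.

μ = 0.586, σ = 0.338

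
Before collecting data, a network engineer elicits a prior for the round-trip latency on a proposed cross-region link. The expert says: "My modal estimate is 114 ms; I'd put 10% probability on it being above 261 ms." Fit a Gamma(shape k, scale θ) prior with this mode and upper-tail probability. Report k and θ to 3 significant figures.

Gamma(k,θ) with k>1 has mode (k−1)θ, so θ = 114/(k−1).
Need P(X < 261) = 0.9 with θ tied to k this way. Start at k = 2, θ = 114: P(X<261) ≈ 0.667.
Too low — raise k to concentrate. Iterating converges to k ≈ 3.8.
Then θ = 114/(3.8−1) ≈ 40.7.

k ≈ 3.8, θ ≈ 40.7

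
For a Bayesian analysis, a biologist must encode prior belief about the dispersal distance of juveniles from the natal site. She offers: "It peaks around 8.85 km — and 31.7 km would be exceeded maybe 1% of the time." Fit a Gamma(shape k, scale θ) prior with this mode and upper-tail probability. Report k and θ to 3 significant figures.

Gamma(k,θ) with k>1 has mode (k−1)θ, so θ = 8.85/(k−1).
Need P(X < 31.7) = 0.99 with θ tied to k this way. Start at k = 2, θ = 8.85: P(X<31.7) ≈ 0.873.
Too low — raise k to concentrate. Iterating converges to k ≈ 3.64.
Then θ = 8.85/(3.64−1) ≈ 3.35.

k ≈ 3.64, θ ≈ 3.35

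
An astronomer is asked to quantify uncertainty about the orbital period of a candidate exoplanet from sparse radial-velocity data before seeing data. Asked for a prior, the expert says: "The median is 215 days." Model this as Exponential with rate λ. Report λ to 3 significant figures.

Exponential median = ln 2 / λ, so λ = ln 2 / 215.0 = 0.00322.

λ ≈ 0.00322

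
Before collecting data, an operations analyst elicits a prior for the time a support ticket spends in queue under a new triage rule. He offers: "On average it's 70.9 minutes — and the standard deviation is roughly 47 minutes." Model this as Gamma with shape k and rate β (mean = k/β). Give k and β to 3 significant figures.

For Gamma(k, rate β): mean = k/β, variance = k/β², so CV = 1/√k.
CV = SD/mean = 47/70.9 = 0.6629, hence k = 1/CV² = 2.28.
Then β = k/mean = 2.28/70.9 = 0.0321.

k ≈ 2.28, β ≈ 0.0321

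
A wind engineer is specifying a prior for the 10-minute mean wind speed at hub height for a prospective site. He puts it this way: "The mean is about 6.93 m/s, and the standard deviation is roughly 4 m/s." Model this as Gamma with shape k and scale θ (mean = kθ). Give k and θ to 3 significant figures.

For Gamma(k, scale θ): mean = kθ, variance = kθ², so CV = 1/√k.
CV = SD/mean = 4/6.93 = 0.5772, hence k = 1/CV² = 3.
Then θ = mean/k = 6.93/3 = 2.31.

k ≈ 3, θ ≈ 2.31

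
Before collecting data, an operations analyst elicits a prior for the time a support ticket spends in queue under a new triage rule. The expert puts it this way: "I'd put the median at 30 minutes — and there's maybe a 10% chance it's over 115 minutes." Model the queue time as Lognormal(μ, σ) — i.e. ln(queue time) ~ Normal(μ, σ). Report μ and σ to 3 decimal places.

If T ~ Lognormal(μ,σ) then ln T ~ Normal(μ,σ), so the p-quantile of ln T is μ + z_p·σ.
ln(30) = 3.401 and ln(115) = 4.745; z_{0.5} = 0, z_{0.9} = 1.282.
σ = (4.745 − 3.401)/(1.282 − (0)) = 1.049.
μ = 3.401 − (0)·1.049 = 3.401.

μ ≈ 3.401, σ ≈ 1.049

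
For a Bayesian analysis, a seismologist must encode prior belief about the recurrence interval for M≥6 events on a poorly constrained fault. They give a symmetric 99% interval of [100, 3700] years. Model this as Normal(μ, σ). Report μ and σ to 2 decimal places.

μ = 1900.00, σ = 698.80

A symmetric 99% interval runs μ ± z·σ with z = 2.576.
Half-width = 1800, so σ = 1800/2.576 = 698.80.
μ is the interval midpoint, 1900.00.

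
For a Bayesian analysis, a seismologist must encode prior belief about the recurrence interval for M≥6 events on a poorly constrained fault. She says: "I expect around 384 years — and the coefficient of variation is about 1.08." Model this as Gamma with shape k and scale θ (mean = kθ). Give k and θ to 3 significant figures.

k ≈ 0.857, θ ≈ 448

For Gamma(k, scale θ): mean = kθ, variance = kθ², so CV = 1/√k.
CV = 1.08, hence k = 1/CV² = 0.857.
Then θ = mean/k = 384/0.857 = 448.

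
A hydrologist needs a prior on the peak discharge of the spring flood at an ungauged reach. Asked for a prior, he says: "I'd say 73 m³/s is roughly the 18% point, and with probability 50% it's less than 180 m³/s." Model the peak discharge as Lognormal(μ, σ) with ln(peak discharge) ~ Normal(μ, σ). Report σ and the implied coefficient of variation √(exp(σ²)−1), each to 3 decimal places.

If T ~ Lognormal(μ,σ) then ln T ~ Normal(μ,σ), so the p-quantile of ln T is μ + z_p·σ.
ln(73) = 4.29 and ln(180) = 5.193; z_{0.18} = -0.9154, z_{0.5} = 0.
σ = (5.193 − 4.29)/(0 − (-0.9154)) = 0.986.
μ = 4.29 − (-0.9154)·0.986 = 5.193.
CV = √(exp(σ²)−1) = √(exp(0.9721)−1) = 1.282.

σ ≈ 0.986, CV ≈ 1.282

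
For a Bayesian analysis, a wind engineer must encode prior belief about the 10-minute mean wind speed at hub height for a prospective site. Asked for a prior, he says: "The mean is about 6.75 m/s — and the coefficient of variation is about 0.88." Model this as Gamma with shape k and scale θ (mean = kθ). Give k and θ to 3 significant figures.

For Gamma(k, scale θ): mean = kθ, variance = kθ², so CV = 1/√k.
CV = 0.88, hence k = 1/CV² = 1.29.
Then θ = mean/k = 6.75/1.29 = 5.23.

k ≈ 1.29, θ ≈ 5.23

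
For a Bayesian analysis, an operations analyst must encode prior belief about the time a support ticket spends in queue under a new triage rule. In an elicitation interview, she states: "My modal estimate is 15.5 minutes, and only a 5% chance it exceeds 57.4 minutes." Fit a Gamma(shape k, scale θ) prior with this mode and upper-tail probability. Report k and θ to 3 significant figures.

k ≈ 2.49, θ ≈ 10.4

Gamma(k,θ) with k>1 has mode (k−1)θ, so θ = 15.5/(k−1).
Need P(X < 57.4) = 0.95 with θ tied to k this way. Start at k = 2, θ = 15.5: P(X<57.4) ≈ 0.884.
Too low — raise k to concentrate. Iterating converges to k ≈ 2.49.
Then θ = 15.5/(2.49−1) ≈ 10.4.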